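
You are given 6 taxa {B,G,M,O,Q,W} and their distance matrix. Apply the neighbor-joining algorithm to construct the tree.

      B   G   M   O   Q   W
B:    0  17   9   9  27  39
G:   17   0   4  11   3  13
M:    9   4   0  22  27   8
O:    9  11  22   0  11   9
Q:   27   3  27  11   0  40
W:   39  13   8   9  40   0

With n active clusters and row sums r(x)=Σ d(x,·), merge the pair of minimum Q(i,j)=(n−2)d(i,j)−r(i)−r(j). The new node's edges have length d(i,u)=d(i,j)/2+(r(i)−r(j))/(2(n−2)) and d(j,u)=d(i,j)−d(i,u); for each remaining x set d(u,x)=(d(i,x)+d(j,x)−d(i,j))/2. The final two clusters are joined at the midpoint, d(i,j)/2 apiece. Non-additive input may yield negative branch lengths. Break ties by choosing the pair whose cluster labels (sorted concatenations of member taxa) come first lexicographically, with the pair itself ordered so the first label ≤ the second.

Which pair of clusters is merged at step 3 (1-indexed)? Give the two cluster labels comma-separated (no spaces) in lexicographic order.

B,O

1. join M+W (d=8, Q=-147) ⇒ MW; edges |M|=-7/8, |W|=71/8
  updated: d(B,MW)=20, d(G,MW)=9/2, d(MW,O)=23/2, d(MW,Q)=59/2
2. join G+Q (d=3, Q=-97) ⇒ GQ; edges |G|=-13/3, |Q|=22/3
  updated: d(B,GQ)=41/2, d(GQ,MW)=31/2, d(GQ,O)=19/2
3. join B+O (d=9, Q=-123/2) ⇒ BO; edges |B|=75/8, |O|=-3/8
  updated: d(BO,GQ)=21/2, d(BO,MW)=45/4
4. join BO+GQ (d=21/2, Q=-149/4) ⇒ BGOQ; edges |BO|=25/8, |GQ|=59/8
  updated: d(BGOQ,MW)=65/8
5. join BGOQ+MW (d=65/8) ⇒ BGMOQW; edges |BGOQ|=65/16, |MW|=65/16
final tree: (((B:75/8,O:-3/8):25/8,(G:-13/3,Q:22/3):59/8):65/16,(M:-7/8,W:71/8):65/16)
total length: 309/8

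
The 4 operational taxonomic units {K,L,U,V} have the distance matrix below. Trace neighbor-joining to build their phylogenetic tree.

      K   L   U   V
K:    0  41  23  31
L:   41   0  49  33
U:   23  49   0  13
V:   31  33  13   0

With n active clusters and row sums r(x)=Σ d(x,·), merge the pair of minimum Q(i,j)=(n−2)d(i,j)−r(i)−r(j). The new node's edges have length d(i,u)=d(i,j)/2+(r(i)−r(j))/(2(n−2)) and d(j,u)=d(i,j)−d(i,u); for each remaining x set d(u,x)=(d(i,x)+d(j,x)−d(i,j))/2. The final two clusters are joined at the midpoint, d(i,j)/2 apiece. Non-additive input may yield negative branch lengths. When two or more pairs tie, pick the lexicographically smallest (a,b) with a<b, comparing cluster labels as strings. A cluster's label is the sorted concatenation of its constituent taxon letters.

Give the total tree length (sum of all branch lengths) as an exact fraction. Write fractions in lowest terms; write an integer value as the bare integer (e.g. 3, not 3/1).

1. join K+L (d=41, Q=-136) ⇒ KL; edges |K|=27/2, |L|=55/2
  updated: d(KL,U)=31/2, d(KL,V)=23/2
2. join KL+U (d=31/2, Q=-40) ⇒ KLU; edges |KL|=7, |U|=17/2
  updated: d(KLU,V)=9/2
3. join KLU+V (d=9/2) ⇒ KLUV; edges |KLU|=9/4, |V|=9/4
final tree: (((K:27/2,L:55/2):7,U:17/2):9/4,V:9/4)
total length: 61

61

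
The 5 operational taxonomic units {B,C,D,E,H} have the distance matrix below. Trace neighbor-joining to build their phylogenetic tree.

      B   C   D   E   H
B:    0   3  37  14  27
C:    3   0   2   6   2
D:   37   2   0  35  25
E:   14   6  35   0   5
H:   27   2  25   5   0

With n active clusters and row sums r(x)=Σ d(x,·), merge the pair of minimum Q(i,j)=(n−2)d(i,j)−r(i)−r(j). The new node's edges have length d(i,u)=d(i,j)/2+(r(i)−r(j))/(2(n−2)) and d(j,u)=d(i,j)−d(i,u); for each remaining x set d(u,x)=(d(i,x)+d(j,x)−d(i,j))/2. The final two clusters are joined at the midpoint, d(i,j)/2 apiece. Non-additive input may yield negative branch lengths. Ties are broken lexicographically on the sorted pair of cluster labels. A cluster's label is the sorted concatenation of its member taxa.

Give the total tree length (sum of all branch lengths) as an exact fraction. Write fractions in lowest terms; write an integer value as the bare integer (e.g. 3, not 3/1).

129/4

step 1: merge (C,D) at d=2, Q=-106; branch lengths C→-40/3, D→46/3; new cluster CD
  updated: d(B,CD)=19, d(CD,E)=39/2, d(CD,H)=25/2
step 2: merge (B,CD) at d=19, Q=-73; branch lengths B→47/4, CD→29/4; new cluster BCD
  updated: d(BCD,E)=29/4, d(BCD,H)=41/4
step 3: merge (BCD,E) at d=29/4, Q=-45/2; branch lengths BCD→25/4, E→1; new cluster BCDE
  updated: d(BCDE,H)=4
step 4: merge (BCDE,H) at d=4; branch lengths BCDE→2, H→2; new cluster BCDEH
final tree: (((B:47/4,(C:-40/3,D:46/3):29/4):25/4,E:1):2,H:2)
total length: 129/4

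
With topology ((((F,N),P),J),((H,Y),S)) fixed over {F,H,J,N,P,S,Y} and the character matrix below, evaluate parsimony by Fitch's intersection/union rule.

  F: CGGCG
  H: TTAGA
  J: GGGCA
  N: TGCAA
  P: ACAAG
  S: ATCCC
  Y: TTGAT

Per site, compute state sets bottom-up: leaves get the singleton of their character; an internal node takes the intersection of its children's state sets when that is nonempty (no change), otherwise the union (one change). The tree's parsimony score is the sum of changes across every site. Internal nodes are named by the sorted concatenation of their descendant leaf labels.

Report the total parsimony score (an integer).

site 0, node FN: F={C} ∪ N={T} → {C,T} (+1)
site 0, node FNP: FN={C,T} ∪ P={A} → {A,C,T} (+1)
site 0, node FJNP: FNP={A,C,T} ∪ J={G} → {A,C,G,T} (+1)
site 0, node HY: H={T} ∩ Y={T} → {T} (+0)
site 0, node HSY: HY={T} ∪ S={A} → {A,T} (+1)
site 0, node FHJNPSY: FJNP={A,C,G,T} ∩ HSY={A,T} → {A,T} (+0)
site 1, node FN: F={G} ∩ N={G} → {G} (+0)
site 1, node FNP: FN={G} ∪ P={C} → {C,G} (+1)
site 1, node FJNP: FNP={C,G} ∩ J={G} → {G} (+0)
site 1, node HY: H={T} ∩ Y={T} → {T} (+0)
site 1, node HSY: HY={T} ∩ S={T} → {T} (+0)
site 1, node FHJNPSY: FJNP={G} ∪ HSY={T} → {G,T} (+1)
site 2, node FN: F={G} ∪ N={C} → {C,G} (+1)
site 2, node FNP: FN={C,G} ∪ P={A} → {A,C,G} (+1)
site 2, node FJNP: FNP={A,C,G} ∩ J={G} → {G} (+0)
site 2, node HY: H={A} ∪ Y={G} → {A,G} (+1)
site 2, node HSY: HY={A,G} ∪ S={C} → {A,C,G} (+1)
site 2, node FHJNPSY: FJNP={G} ∩ HSY={A,C,G} → {G} (+0)
site 3, node FN: F={C} ∪ N={A} → {A,C} (+1)
site 3, node FNP: FN={A,C} ∩ P={A} → {A} (+0)
site 3, node FJNP: FNP={A} ∪ J={C} → {A,C} (+1)
site 3, node HY: H={G} ∪ Y={A} → {A,G} (+1)
site 3, node HSY: HY={A,G} ∪ S={C} → {A,C,G} (+1)
site 3, node FHJNPSY: FJNP={A,C} ∩ HSY={A,C,G} → {A,C} (+0)
site 4, node FN: F={G} ∪ N={A} → {A,G} (+1)
site 4, node FNP: FN={A,G} ∩ P={G} → {G} (+0)
site 4, node FJNP: FNP={G} ∪ J={A} → {A,G} (+1)
site 4, node HY: H={A} ∪ Y={T} → {A,T} (+1)
site 4, node HSY: HY={A,T} ∪ S={C} → {A,C,T} (+1)
site 4, node FHJNPSY: FJNP={A,G} ∩ HSY={A,C,T} → {A} (+0)
per-site changes: [4, 2, 4, 4, 4]; total = 18

18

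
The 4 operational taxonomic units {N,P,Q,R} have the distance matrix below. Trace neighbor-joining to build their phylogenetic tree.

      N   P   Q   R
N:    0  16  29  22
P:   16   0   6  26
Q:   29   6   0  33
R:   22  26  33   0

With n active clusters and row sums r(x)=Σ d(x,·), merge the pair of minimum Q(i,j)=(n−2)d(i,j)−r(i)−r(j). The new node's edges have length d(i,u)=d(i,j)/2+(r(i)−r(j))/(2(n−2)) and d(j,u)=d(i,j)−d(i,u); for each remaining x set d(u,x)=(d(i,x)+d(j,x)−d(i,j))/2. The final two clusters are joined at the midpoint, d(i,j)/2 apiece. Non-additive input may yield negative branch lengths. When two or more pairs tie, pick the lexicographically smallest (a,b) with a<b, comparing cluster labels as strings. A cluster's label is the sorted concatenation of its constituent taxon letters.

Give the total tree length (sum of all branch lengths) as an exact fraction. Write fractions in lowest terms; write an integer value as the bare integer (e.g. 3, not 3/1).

40

iteration 1: select N,R (d=22, Q=-104); attach at lengths (15/2, 29/2); label the merged cluster NR
  updated: d(NR,P)=10, d(NR,Q)=20
iteration 2: select NR,P (d=10, Q=-36); attach at lengths (12, -2); label the merged cluster NPR
  updated: d(NPR,Q)=8
iteration 3: select NPR,Q (d=8); attach at lengths (4, 4); label the merged cluster NPQR
final tree: (((N:15/2,R:29/2):12,P:-2):4,Q:4)
total length: 40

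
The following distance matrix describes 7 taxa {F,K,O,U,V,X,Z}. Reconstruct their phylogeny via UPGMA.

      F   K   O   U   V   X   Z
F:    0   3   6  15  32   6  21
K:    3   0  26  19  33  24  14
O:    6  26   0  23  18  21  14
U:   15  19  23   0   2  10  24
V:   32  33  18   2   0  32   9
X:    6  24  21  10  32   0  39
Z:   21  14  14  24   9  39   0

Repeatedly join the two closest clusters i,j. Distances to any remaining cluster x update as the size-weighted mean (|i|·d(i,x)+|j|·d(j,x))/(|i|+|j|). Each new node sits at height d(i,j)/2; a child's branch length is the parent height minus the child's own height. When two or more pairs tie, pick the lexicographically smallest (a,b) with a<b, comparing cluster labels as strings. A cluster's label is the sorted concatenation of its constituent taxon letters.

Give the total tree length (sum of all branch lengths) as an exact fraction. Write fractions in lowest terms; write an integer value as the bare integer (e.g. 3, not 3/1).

iteration 1: select U,V (d=2); attach at lengths (1, 1); label the merged cluster UV
  updated: d(F,UV)=47/2, d(K,UV)=26, d(O,UV)=41/2, d(UV,X)=21, d(UV,Z)=33/2
iteration 2: select F,K (d=3); attach at lengths (3/2, 3/2); label the merged cluster FK
  updated: d(FK,O)=16, d(FK,UV)=99/4, d(FK,X)=15, d(FK,Z)=35/2
iteration 3: select O,Z (d=14); attach at lengths (7, 7); label the merged cluster OZ
  updated: d(FK,OZ)=67/4, d(OZ,UV)=37/2, d(OZ,X)=30
iteration 4: select FK,X (d=15); attach at lengths (6, 15/2); label the merged cluster FKX
  updated: d(FKX,OZ)=127/6, d(FKX,UV)=47/2
iteration 5: select OZ,UV (d=37/2); attach at lengths (9/4, 33/4); label the merged cluster OUVZ
  updated: d(FKX,OUVZ)=67/3
iteration 6: select FKX,OUVZ (d=67/3); attach at lengths (11/3, 23/12); label the merged cluster FKOUVXZ
final tree: (((F:3/2,K:3/2):6,X:15/2):11/3,((O:7,Z:7):9/4,(U:1,V:1):33/4):23/12)
total length: 583/12

583/12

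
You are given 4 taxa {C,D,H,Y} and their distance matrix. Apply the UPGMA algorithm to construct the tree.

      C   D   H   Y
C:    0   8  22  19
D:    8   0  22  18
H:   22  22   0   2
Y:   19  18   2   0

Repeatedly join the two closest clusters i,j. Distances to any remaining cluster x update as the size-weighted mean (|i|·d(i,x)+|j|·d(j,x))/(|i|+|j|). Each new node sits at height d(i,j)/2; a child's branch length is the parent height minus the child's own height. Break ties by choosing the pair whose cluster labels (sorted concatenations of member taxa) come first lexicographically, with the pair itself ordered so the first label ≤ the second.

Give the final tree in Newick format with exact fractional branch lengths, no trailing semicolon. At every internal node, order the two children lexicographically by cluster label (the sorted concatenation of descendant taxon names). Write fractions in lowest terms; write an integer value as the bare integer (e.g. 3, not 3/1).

((C:4,D:4):49/8,(H:1,Y:1):73/8)

iteration 1: select H,Y (d=2); attach at lengths (1, 1); label the merged cluster HY
  updated: d(C,HY)=41/2, d(D,HY)=20
iteration 2: select C,D (d=8); attach at lengths (4, 4); label the merged cluster CD
  updated: d(CD,HY)=81/4
iteration 3: select CD,HY (d=81/4); attach at lengths (49/8, 73/8); label the merged cluster CDHY
final tree: ((C:4,D:4):49/8,(H:1,Y:1):73/8)
total length: 101/4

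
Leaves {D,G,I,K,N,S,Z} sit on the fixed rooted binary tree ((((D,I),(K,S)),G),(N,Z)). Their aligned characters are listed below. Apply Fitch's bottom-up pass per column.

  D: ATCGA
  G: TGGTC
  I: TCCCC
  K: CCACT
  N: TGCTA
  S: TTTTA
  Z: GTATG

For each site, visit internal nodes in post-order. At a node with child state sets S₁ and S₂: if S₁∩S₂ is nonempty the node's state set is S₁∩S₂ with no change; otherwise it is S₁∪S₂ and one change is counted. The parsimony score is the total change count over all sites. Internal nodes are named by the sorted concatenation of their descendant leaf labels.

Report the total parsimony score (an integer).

[col 0] DI: children D:{A}, I:{T} ∪→ {A,T}; cost 1
[col 0] KS: children K:{C}, S:{T} ∪→ {C,T}; cost 1
[col 0] DIKS: children DI:{A,T}, KS:{C,T} ∩→ {T}; cost 0
[col 0] DGIKS: children DIKS:{T}, G:{T} ∩→ {T}; cost 0
[col 0] NZ: children N:{T}, Z:{G} ∪→ {G,T}; cost 1
[col 0] DGIKNSZ: children DGIKS:{T}, NZ:{G,T} ∩→ {T}; cost 0
[col 1] DI: children D:{T}, I:{C} ∪→ {C,T}; cost 1
[col 1] KS: children K:{C}, S:{T} ∪→ {C,T}; cost 1
[col 1] DIKS: children DI:{C,T}, KS:{C,T} ∩→ {C,T}; cost 0
[col 1] DGIKS: children DIKS:{C,T}, G:{G} ∪→ {C,G,T}; cost 1
[col 1] NZ: children N:{G}, Z:{T} ∪→ {G,T}; cost 1
[col 1] DGIKNSZ: children DGIKS:{C,G,T}, NZ:{G,T} ∩→ {G,T}; cost 0
[col 2] DI: children D:{C}, I:{C} ∩→ {C}; cost 0
[col 2] KS: children K:{A}, S:{T} ∪→ {A,T}; cost 1
[col 2] DIKS: children DI:{C}, KS:{A,T} ∪→ {A,C,T}; cost 1
[col 2] DGIKS: children DIKS:{A,C,T}, G:{G} ∪→ {A,C,G,T}; cost 1
[col 2] NZ: children N:{C}, Z:{A} ∪→ {A,C}; cost 1
[col 2] DGIKNSZ: children DGIKS:{A,C,G,T}, NZ:{A,C} ∩→ {A,C}; cost 0
[col 3] DI: children D:{G}, I:{C} ∪→ {C,G}; cost 1
[col 3] KS: children K:{C}, S:{T} ∪→ {C,T}; cost 1
[col 3] DIKS: children DI:{C,G}, KS:{C,T} ∩→ {C}; cost 0
[col 3] DGIKS: children DIKS:{C}, G:{T} ∪→ {C,T}; cost 1
[col 3] NZ: children N:{T}, Z:{T} ∩→ {T}; cost 0
[col 3] DGIKNSZ: children DGIKS:{C,T}, NZ:{T} ∩→ {T}; cost 0
[col 4] DI: children D:{A}, I:{C} ∪→ {A,C}; cost 1
[col 4] KS: children K:{T}, S:{A} ∪→ {A,T}; cost 1
[col 4] DIKS: children DI:{A,C}, KS:{A,T} ∩→ {A}; cost 0
[col 4] DGIKS: children DIKS:{A}, G:{C} ∪→ {A,C}; cost 1
[col 4] NZ: children N:{A}, Z:{G} ∪→ {A,G}; cost 1
[col 4] DGIKNSZ: children DGIKS:{A,C}, NZ:{A,G} ∩→ {A}; cost 0
per-site changes: [3, 4, 4, 3, 4]; total = 18

18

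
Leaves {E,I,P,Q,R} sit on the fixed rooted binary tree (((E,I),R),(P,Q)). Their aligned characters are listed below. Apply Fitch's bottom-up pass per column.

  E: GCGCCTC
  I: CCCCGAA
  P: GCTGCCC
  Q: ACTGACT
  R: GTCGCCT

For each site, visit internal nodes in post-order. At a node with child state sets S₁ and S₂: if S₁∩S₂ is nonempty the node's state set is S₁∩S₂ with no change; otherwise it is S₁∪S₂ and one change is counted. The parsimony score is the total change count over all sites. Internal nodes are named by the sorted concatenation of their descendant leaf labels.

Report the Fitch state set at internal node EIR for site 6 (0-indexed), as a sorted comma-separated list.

A,C,T

site 0, node EI: E={G} ∪ I={C} → {C,G} (+1)
site 0, node EIR: EI={C,G} ∩ R={G} → {G} (+0)
site 0, node PQ: P={G} ∪ Q={A} → {A,G} (+1)
site 0, node EIPQR: EIR={G} ∩ PQ={A,G} → {G} (+0)
site 1, node EI: E={C} ∩ I={C} → {C} (+0)
site 1, node EIR: EI={C} ∪ R={T} → {C,T} (+1)
site 1, node PQ: P={C} ∩ Q={C} → {C} (+0)
site 1, node EIPQR: EIR={C,T} ∩ PQ={C} → {C} (+0)
site 2, node EI: E={G} ∪ I={C} → {C,G} (+1)
site 2, node EIR: EI={C,G} ∩ R={C} → {C} (+0)
site 2, node PQ: P={T} ∩ Q={T} → {T} (+0)
site 2, node EIPQR: EIR={C} ∪ PQ={T} → {C,T} (+1)
site 3, node EI: E={C} ∩ I={C} → {C} (+0)
site 3, node EIR: EI={C} ∪ R={G} → {C,G} (+1)
site 3, node PQ: P={G} ∩ Q={G} → {G} (+0)
site 3, node EIPQR: EIR={C,G} ∩ PQ={G} → {G} (+0)
site 4, node EI: E={C} ∪ I={G} → {C,G} (+1)
site 4, node EIR: EI={C,G} ∩ R={C} → {C} (+0)
site 4, node PQ: P={C} ∪ Q={A} → {A,C} (+1)
site 4, node EIPQR: EIR={C} ∩ PQ={A,C} → {C} (+0)
site 5, node EI: E={T} ∪ I={A} → {A,T} (+1)
site 5, node EIR: EI={A,T} ∪ R={C} → {A,C,T} (+1)
site 5, node PQ: P={C} ∩ Q={C} → {C} (+0)
site 5, node EIPQR: EIR={A,C,T} ∩ PQ={C} → {C} (+0)
site 6, node EI: E={C} ∪ I={A} → {A,C} (+1)
site 6, node EIR: EI={A,C} ∪ R={T} → {A,C,T} (+1)
site 6, node PQ: P={C} ∪ Q={T} → {C,T} (+1)
site 6, node EIPQR: EIR={A,C,T} ∩ PQ={C,T} → {C,T} (+0)
per-site changes: [2, 1, 2, 1, 2, 2, 3]; total = 13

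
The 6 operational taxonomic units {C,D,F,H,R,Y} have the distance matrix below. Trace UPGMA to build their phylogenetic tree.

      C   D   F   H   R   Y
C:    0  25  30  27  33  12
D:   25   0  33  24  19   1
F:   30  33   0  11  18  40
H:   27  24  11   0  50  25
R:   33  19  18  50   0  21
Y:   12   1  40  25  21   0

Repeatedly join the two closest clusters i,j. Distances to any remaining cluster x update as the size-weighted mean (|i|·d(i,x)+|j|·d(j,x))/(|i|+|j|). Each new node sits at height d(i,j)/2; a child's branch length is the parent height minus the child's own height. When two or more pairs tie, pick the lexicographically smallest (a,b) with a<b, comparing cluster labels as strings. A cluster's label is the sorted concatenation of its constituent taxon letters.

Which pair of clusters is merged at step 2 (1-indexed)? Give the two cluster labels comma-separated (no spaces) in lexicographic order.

step 1: merge (D,Y) at d=1; branch lengths D→1/2, Y→1/2; new cluster DY
  updated: d(C,DY)=37/2, d(DY,F)=73/2, d(DY,H)=49/2, d(DY,R)=20
step 2: merge (F,H) at d=11; branch lengths F→11/2, H→11/2; new cluster FH
  updated: d(C,FH)=57/2, d(DY,FH)=61/2, d(FH,R)=34
step 3: merge (C,DY) at d=37/2; branch lengths C→37/4, DY→35/4; new cluster CDY
  updated: d(CDY,FH)=179/6, d(CDY,R)=73/3
step 4: merge (CDY,R) at d=73/3; branch lengths CDY→35/12, R→73/6; new cluster CDRY
  updated: d(CDRY,FH)=247/8
step 5: merge (CDRY,FH) at d=247/8; branch lengths CDRY→157/48, FH→159/16; new cluster CDFHRY
final tree: (((C:37/4,(D:1/2,Y:1/2):35/4):35/12,R:73/6):157/48,(F:11/2,H:11/2):159/16)
total length: 1399/24

F,H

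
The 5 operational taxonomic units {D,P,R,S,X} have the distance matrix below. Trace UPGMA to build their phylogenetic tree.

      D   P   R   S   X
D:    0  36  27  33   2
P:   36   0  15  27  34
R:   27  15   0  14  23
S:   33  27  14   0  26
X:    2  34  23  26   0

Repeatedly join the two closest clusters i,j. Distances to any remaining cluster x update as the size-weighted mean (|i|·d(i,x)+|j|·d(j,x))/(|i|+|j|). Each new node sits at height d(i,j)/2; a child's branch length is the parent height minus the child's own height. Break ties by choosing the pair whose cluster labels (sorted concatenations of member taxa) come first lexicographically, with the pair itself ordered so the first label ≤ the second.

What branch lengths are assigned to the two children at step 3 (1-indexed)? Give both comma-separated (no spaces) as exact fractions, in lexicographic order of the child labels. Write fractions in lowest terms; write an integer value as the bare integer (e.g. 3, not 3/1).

step 1: merge (D,X) at d=2; branch lengths D→1, X→1; new cluster DX
  updated: d(DX,P)=35, d(DX,R)=25, d(DX,S)=59/2
step 2: merge (R,S) at d=14; branch lengths R→7, S→7; new cluster RS
  updated: d(DX,RS)=109/4, d(P,RS)=21
step 3: merge (P,RS) at d=21; branch lengths P→21/2, RS→7/2; new cluster PRS
  updated: d(DX,PRS)=179/6
step 4: merge (DX,PRS) at d=179/6; branch lengths DX→167/12, PRS→53/12; new cluster DPRSX
final tree: ((D:1,X:1):167/12,(P:21/2,(R:7,S:7):7/2):53/12)
total length: 145/3

21/2,7/2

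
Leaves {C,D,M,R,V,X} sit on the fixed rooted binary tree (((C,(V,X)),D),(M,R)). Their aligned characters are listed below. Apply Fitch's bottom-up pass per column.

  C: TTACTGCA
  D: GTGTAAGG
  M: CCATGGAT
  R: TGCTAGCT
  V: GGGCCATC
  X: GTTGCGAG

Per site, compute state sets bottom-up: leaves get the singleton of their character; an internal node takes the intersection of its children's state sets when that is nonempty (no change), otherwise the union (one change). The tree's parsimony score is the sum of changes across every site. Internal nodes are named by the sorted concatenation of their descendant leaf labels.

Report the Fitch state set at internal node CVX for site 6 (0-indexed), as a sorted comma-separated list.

site 0, node VX: V={G} ∩ X={G} → {G} (+0)
site 0, node CVX: C={T} ∪ VX={G} → {G,T} (+1)
site 0, node CDVX: CVX={G,T} ∩ D={G} → {G} (+0)
site 0, node MR: M={C} ∪ R={T} → {C,T} (+1)
site 0, node CDMRVX: CDVX={G} ∪ MR={C,T} → {C,G,T} (+1)
site 1, node VX: V={G} ∪ X={T} → {G,T} (+1)
site 1, node CVX: C={T} ∩ VX={G,T} → {T} (+0)
site 1, node CDVX: CVX={T} ∩ D={T} → {T} (+0)
site 1, node MR: M={C} ∪ R={G} → {C,G} (+1)
site 1, node CDMRVX: CDVX={T} ∪ MR={C,G} → {C,G,T} (+1)
site 2, node VX: V={G} ∪ X={T} → {G,T} (+1)
site 2, node CVX: C={A} ∪ VX={G,T} → {A,G,T} (+1)
site 2, node CDVX: CVX={A,G,T} ∩ D={G} → {G} (+0)
site 2, node MR: M={A} ∪ R={C} → {A,C} (+1)
site 2, node CDMRVX: CDVX={G} ∪ MR={A,C} → {A,C,G} (+1)
site 3, node VX: V={C} ∪ X={G} → {C,G} (+1)
site 3, node CVX: C={C} ∩ VX={C,G} → {C} (+0)
site 3, node CDVX: CVX={C} ∪ D={T} → {C,T} (+1)
site 3, node MR: M={T} ∩ R={T} → {T} (+0)
site 3, node CDMRVX: CDVX={C,T} ∩ MR={T} → {T} (+0)
site 4, node VX: V={C} ∩ X={C} → {C} (+0)
site 4, node CVX: C={T} ∪ VX={C} → {C,T} (+1)
site 4, node CDVX: CVX={C,T} ∪ D={A} → {A,C,T} (+1)
site 4, node MR: M={G} ∪ R={A} → {A,G} (+1)
site 4, node CDMRVX: CDVX={A,C,T} ∩ MR={A,G} → {A} (+0)
site 5, node VX: V={A} ∪ X={G} → {A,G} (+1)
site 5, node CVX: C={G} ∩ VX={A,G} → {G} (+0)
site 5, node CDVX: CVX={G} ∪ D={A} → {A,G} (+1)
site 5, node MR: M={G} ∩ R={G} → {G} (+0)
site 5, node CDMRVX: CDVX={A,G} ∩ MR={G} → {G} (+0)
site 6, node VX: V={T} ∪ X={A} → {A,T} (+1)
site 6, node CVX: C={C} ∪ VX={A,T} → {A,C,T} (+1)
site 6, node CDVX: CVX={A,C,T} ∪ D={G} → {A,C,G,T} (+1)
site 6, node MR: M={A} ∪ R={C} → {A,C} (+1)
site 6, node CDMRVX: CDVX={A,C,G,T} ∩ MR={A,C} → {A,C} (+0)
site 7, node VX: V={C} ∪ X={G} → {C,G} (+1)
site 7, node CVX: C={A} ∪ VX={C,G} → {A,C,G} (+1)
site 7, node CDVX: CVX={A,C,G} ∩ D={G} → {G} (+0)
site 7, node MR: M={T} ∩ R={T} → {T} (+0)
site 7, node CDMRVX: CDVX={G} ∪ MR={T} → {G,T} (+1)
per-site changes: [3, 3, 4, 2, 3, 2, 4, 3]; total = 24

A,C,T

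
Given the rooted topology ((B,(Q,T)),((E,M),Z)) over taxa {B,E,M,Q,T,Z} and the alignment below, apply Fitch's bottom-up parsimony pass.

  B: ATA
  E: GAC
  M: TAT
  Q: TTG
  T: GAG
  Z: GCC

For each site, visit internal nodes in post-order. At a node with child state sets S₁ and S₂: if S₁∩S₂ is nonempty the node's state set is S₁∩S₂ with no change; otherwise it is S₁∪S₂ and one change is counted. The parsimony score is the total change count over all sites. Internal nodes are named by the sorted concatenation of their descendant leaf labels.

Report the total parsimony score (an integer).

9

[col 0] QT: children Q:{T}, T:{G} ∪→ {G,T}; cost 1
[col 0] BQT: children B:{A}, QT:{G,T} ∪→ {A,G,T}; cost 1
[col 0] EM: children E:{G}, M:{T} ∪→ {G,T}; cost 1
[col 0] EMZ: children EM:{G,T}, Z:{G} ∩→ {G}; cost 0
[col 0] BEMQTZ: children BQT:{A,G,T}, EMZ:{G} ∩→ {G}; cost 0
[col 1] QT: children Q:{T}, T:{A} ∪→ {A,T}; cost 1
[col 1] BQT: children B:{T}, QT:{A,T} ∩→ {T}; cost 0
[col 1] EM: children E:{A}, M:{A} ∩→ {A}; cost 0
[col 1] EMZ: children EM:{A}, Z:{C} ∪→ {A,C}; cost 1
[col 1] BEMQTZ: children BQT:{T}, EMZ:{A,C} ∪→ {A,C,T}; cost 1
[col 2] QT: children Q:{G}, T:{G} ∩→ {G}; cost 0
[col 2] BQT: children B:{A}, QT:{G} ∪→ {A,G}; cost 1
[col 2] EM: children E:{C}, M:{T} ∪→ {C,T}; cost 1
[col 2] EMZ: children EM:{C,T}, Z:{C} ∩→ {C}; cost 0
[col 2] BEMQTZ: children BQT:{A,G}, EMZ:{C} ∪→ {A,C,G}; cost 1
per-site changes: [3, 3, 3]; total = 9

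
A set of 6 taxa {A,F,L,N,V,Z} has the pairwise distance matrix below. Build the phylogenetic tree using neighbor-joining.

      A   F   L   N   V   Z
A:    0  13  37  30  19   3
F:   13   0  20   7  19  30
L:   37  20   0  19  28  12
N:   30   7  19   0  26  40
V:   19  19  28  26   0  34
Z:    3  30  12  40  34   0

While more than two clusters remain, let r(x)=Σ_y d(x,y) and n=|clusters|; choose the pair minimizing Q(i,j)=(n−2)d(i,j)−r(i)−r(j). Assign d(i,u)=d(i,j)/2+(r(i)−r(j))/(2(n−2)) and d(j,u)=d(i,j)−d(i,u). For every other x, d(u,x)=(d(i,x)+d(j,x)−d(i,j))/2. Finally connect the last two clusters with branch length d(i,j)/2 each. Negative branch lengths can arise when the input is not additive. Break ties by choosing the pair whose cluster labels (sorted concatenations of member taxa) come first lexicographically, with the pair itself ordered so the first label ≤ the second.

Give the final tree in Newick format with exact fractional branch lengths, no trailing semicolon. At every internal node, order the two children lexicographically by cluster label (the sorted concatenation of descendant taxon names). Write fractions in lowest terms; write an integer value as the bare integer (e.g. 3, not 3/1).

1. join A+Z (d=3, Q=-209) ⇒ AZ; edges |A|=-5/8, |Z|=29/8
  updated: d(AZ,F)=20, d(AZ,L)=23, d(AZ,N)=67/2, d(AZ,V)=25
2. join F+N (d=7, Q=-261/2) ⇒ FN; edges |F|=1/4, |N|=27/4
  updated: d(AZ,FN)=93/4, d(FN,L)=16, d(FN,V)=19
3. join AZ+V (d=25, Q=-373/4) ⇒ AVZ; edges |AZ|=197/16, |V|=203/16
  updated: d(AVZ,FN)=69/8, d(AVZ,L)=13
4. join AVZ+FN (d=69/8, Q=-301/8) ⇒ AFNVZ; edges |AVZ|=45/16, |FN|=93/16
  updated: d(AFNVZ,L)=163/16
5. join AFNVZ+L (d=163/16) ⇒ AFLNVZ; edges |AFNVZ|=163/32, |L|=163/32
final tree: ((((A:-5/8,Z:29/8):197/16,V:203/16):45/16,(F:1/4,N:27/4):93/16):163/32,L:163/32)
total length: 861/16

((((A:-5/8,Z:29/8):197/16,V:203/16):45/16,(F:1/4,N:27/4):93/16):163/32,L:163/32)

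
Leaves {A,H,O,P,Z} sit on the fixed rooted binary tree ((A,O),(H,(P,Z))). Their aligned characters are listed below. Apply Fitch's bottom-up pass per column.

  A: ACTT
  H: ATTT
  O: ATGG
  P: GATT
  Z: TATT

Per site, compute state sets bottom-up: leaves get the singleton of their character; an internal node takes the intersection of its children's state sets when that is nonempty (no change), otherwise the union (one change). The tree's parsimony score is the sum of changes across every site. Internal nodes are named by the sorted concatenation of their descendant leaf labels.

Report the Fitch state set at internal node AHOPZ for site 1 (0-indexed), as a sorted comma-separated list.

site 0, node AO: A={A} ∩ O={A} → {A} (+0)
site 0, node PZ: P={G} ∪ Z={T} → {G,T} (+1)
site 0, node HPZ: H={A} ∪ PZ={G,T} → {A,G,T} (+1)
site 0, node AHOPZ: AO={A} ∩ HPZ={A,G,T} → {A} (+0)
site 1, node AO: A={C} ∪ O={T} → {C,T} (+1)
site 1, node PZ: P={A} ∩ Z={A} → {A} (+0)
site 1, node HPZ: H={T} ∪ PZ={A} → {A,T} (+1)
site 1, node AHOPZ: AO={C,T} ∩ HPZ={A,T} → {T} (+0)
site 2, node AO: A={T} ∪ O={G} → {G,T} (+1)
site 2, node PZ: P={T} ∩ Z={T} → {T} (+0)
site 2, node HPZ: H={T} ∩ PZ={T} → {T} (+0)
site 2, node AHOPZ: AO={G,T} ∩ HPZ={T} → {T} (+0)
site 3, node AO: A={T} ∪ O={G} → {G,T} (+1)
site 3, node PZ: P={T} ∩ Z={T} → {T} (+0)
site 3, node HPZ: H={T} ∩ PZ={T} → {T} (+0)
site 3, node AHOPZ: AO={G,T} ∩ HPZ={T} → {T} (+0)
per-site changes: [2, 2, 1, 1]; total = 6

T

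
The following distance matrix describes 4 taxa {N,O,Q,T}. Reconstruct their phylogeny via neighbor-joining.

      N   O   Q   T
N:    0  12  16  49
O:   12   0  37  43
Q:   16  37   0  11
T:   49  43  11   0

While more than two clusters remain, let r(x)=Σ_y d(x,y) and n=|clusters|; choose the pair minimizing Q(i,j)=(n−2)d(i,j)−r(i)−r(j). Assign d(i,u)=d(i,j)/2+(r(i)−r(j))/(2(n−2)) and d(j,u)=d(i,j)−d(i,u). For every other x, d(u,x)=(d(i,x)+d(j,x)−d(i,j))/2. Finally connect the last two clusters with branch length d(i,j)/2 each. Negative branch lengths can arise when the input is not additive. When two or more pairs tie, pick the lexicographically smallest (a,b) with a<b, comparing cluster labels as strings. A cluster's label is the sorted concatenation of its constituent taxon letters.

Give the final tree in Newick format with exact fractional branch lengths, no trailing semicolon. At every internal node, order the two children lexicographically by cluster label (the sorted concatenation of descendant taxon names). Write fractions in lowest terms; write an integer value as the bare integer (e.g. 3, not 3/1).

(((N:9/4,O:39/4):99/4,Q:-17/4):61/8,T:61/8)

iteration 1: select N,O (d=12, Q=-145); attach at lengths (9/4, 39/4); label the merged cluster NO
  updated: d(NO,Q)=41/2, d(NO,T)=40
iteration 2: select NO,Q (d=41/2, Q=-143/2); attach at lengths (99/4, -17/4); label the merged cluster NOQ
  updated: d(NOQ,T)=61/4
iteration 3: select NOQ,T (d=61/4); attach at lengths (61/8, 61/8); label the merged cluster NOQT
final tree: (((N:9/4,O:39/4):99/4,Q:-17/4):61/8,T:61/8)
total length: 191/4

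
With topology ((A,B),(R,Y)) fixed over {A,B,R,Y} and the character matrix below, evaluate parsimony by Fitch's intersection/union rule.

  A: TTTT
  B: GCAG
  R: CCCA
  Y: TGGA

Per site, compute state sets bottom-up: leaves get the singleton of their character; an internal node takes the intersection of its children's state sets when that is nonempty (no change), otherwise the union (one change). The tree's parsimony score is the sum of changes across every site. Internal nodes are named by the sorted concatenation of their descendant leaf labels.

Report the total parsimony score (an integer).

9

site 0, node AB: A={T} ∪ B={G} → {G,T} (+1)
site 0, node RY: R={C} ∪ Y={T} → {C,T} (+1)
site 0, node ABRY: AB={G,T} ∩ RY={C,T} → {T} (+0)
site 1, node AB: A={T} ∪ B={C} → {C,T} (+1)
site 1, node RY: R={C} ∪ Y={G} → {C,G} (+1)
site 1, node ABRY: AB={C,T} ∩ RY={C,G} → {C} (+0)
site 2, node AB: A={T} ∪ B={A} → {A,T} (+1)
site 2, node RY: R={C} ∪ Y={G} → {C,G} (+1)
site 2, node ABRY: AB={A,T} ∪ RY={C,G} → {A,C,G,T} (+1)
site 3, node AB: A={T} ∪ B={G} → {G,T} (+1)
site 3, node RY: R={A} ∩ Y={A} → {A} (+0)
site 3, node ABRY: AB={G,T} ∪ RY={A} → {A,G,T} (+1)
per-site changes: [2, 2, 3, 2]; total = 9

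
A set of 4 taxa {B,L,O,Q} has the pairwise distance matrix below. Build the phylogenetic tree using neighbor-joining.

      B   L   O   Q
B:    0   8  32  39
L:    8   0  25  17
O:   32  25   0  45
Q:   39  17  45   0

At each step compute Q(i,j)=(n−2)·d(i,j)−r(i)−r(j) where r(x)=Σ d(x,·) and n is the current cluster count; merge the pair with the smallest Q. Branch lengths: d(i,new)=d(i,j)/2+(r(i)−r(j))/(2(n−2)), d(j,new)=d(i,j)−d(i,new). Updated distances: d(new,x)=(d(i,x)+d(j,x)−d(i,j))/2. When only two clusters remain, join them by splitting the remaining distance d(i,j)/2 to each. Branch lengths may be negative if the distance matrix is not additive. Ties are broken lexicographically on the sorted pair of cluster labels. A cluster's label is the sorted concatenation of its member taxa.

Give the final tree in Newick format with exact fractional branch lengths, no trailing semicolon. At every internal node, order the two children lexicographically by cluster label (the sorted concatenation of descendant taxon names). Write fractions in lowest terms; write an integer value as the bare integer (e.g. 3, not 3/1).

(((B:41/4,O:87/4):19/4,L:-17/4):85/8,Q:85/8)

iteration 1: select B,O (d=32, Q=-117); attach at lengths (41/4, 87/4); label the merged cluster BO
  updated: d(BO,L)=1/2, d(BO,Q)=26
iteration 2: select BO,L (d=1/2, Q=-87/2); attach at lengths (19/4, -17/4); label the merged cluster BLO
  updated: d(BLO,Q)=85/4
iteration 3: select BLO,Q (d=85/4); attach at lengths (85/8, 85/8); label the merged cluster BLOQ
final tree: (((B:41/4,O:87/4):19/4,L:-17/4):85/8,Q:85/8)
total length: 215/4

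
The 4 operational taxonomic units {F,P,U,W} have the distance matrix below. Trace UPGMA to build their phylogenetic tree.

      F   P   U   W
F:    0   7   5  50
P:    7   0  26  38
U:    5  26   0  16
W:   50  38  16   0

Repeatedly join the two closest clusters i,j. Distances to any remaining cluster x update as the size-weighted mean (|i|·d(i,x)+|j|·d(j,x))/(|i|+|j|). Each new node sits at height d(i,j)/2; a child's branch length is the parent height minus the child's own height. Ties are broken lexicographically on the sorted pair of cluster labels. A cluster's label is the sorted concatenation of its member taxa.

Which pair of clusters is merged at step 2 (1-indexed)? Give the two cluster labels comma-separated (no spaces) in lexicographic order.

step 1: merge (F,U) at d=5; branch lengths F→5/2, U→5/2; new cluster FU
  updated: d(FU,P)=33/2, d(FU,W)=33
step 2: merge (FU,P) at d=33/2; branch lengths FU→23/4, P→33/4; new cluster FPU
  updated: d(FPU,W)=104/3
step 3: merge (FPU,W) at d=104/3; branch lengths FPU→109/12, W→52/3; new cluster FPUW
final tree: (((F:5/2,U:5/2):23/4,P:33/4):109/12,W:52/3)
total length: 545/12

FU,P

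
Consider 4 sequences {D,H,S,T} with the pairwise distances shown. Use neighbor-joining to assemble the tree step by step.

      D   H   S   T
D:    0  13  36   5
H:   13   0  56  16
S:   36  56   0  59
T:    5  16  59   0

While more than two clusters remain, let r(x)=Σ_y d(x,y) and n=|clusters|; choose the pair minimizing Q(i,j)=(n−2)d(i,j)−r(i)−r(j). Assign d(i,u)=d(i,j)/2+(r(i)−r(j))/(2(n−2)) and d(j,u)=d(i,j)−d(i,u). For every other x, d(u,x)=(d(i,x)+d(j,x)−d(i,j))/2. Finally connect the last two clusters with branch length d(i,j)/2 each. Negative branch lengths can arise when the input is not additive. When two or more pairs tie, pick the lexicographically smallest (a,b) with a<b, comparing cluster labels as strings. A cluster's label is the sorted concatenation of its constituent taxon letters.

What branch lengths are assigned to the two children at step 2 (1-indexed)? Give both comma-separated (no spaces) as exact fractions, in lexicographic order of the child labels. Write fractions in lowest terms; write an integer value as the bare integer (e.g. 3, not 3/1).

29/4,37/4

step 1: merge (D,S) at d=36, Q=-133; branch lengths D→-25/4, S→169/4; new cluster DS
  updated: d(DS,H)=33/2, d(DS,T)=14
step 2: merge (DS,H) at d=33/2, Q=-93/2; branch lengths DS→29/4, H→37/4; new cluster DHS
  updated: d(DHS,T)=27/4
step 3: merge (DHS,T) at d=27/4; branch lengths DHS→27/8, T→27/8; new cluster DHST
final tree: (((D:-25/4,S:169/4):29/4,H:37/4):27/8,T:27/8)
total length: 237/4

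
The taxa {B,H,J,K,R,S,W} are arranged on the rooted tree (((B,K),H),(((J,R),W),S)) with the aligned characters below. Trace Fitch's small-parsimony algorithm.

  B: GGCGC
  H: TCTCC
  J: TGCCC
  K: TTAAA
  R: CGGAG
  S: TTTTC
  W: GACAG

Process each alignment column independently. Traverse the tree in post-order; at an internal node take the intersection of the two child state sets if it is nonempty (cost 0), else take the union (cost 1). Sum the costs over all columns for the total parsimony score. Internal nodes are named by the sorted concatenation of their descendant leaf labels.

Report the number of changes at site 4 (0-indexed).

3

[col 0] BK: children B:{G}, K:{T} ∪→ {G,T}; cost 1
[col 0] BHK: children BK:{G,T}, H:{T} ∩→ {T}; cost 0
[col 0] JR: children J:{T}, R:{C} ∪→ {C,T}; cost 1
[col 0] JRW: children JR:{C,T}, W:{G} ∪→ {C,G,T}; cost 1
[col 0] JRSW: children JRW:{C,G,T}, S:{T} ∩→ {T}; cost 0
[col 0] BHJKRSW: children BHK:{T}, JRSW:{T} ∩→ {T}; cost 0
[col 1] BK: children B:{G}, K:{T} ∪→ {G,T}; cost 1
[col 1] BHK: children BK:{G,T}, H:{C} ∪→ {C,G,T}; cost 1
[col 1] JR: children J:{G}, R:{G} ∩→ {G}; cost 0
[col 1] JRW: children JR:{G}, W:{A} ∪→ {A,G}; cost 1
[col 1] JRSW: children JRW:{A,G}, S:{T} ∪→ {A,G,T}; cost 1
[col 1] BHJKRSW: children BHK:{C,G,T}, JRSW:{A,G,T} ∩→ {G,T}; cost 0
[col 2] BK: children B:{C}, K:{A} ∪→ {A,C}; cost 1
[col 2] BHK: children BK:{A,C}, H:{T} ∪→ {A,C,T}; cost 1
[col 2] JR: children J:{C}, R:{G} ∪→ {C,G}; cost 1
[col 2] JRW: children JR:{C,G}, W:{C} ∩→ {C}; cost 0
[col 2] JRSW: children JRW:{C}, S:{T} ∪→ {C,T}; cost 1
[col 2] BHJKRSW: children BHK:{A,C,T}, JRSW:{C,T} ∩→ {C,T}; cost 0
[col 3] BK: children B:{G}, K:{A} ∪→ {A,G}; cost 1
[col 3] BHK: children BK:{A,G}, H:{C} ∪→ {A,C,G}; cost 1
[col 3] JR: children J:{C}, R:{A} ∪→ {A,C}; cost 1
[col 3] JRW: children JR:{A,C}, W:{A} ∩→ {A}; cost 0
[col 3] JRSW: children JRW:{A}, S:{T} ∪→ {A,T}; cost 1
[col 3] BHJKRSW: children BHK:{A,C,G}, JRSW:{A,T} ∩→ {A}; cost 0
[col 4] BK: children B:{C}, K:{A} ∪→ {A,C}; cost 1
[col 4] BHK: children BK:{A,C}, H:{C} ∩→ {C}; cost 0
[col 4] JR: children J:{C}, R:{G} ∪→ {C,G}; cost 1
[col 4] JRW: children JR:{C,G}, W:{G} ∩→ {G}; cost 0
[col 4] JRSW: children JRW:{G}, S:{C} ∪→ {C,G}; cost 1
[col 4] BHJKRSW: children BHK:{C}, JRSW:{C,G} ∩→ {C}; cost 0
per-site changes: [3, 4, 4, 4, 3]; total = 18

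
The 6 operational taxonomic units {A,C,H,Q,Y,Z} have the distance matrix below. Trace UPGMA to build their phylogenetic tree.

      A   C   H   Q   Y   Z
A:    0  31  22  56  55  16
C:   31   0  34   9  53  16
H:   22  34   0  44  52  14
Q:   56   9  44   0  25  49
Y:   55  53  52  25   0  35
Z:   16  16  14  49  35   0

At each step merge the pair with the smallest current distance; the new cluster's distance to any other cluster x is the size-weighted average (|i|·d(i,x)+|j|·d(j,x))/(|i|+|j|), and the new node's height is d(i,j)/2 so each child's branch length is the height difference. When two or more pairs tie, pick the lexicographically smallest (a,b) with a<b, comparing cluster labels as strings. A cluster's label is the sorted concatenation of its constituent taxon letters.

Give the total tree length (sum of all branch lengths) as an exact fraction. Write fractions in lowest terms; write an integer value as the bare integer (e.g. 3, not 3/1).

iteration 1: select C,Q (d=9); attach at lengths (9/2, 9/2); label the merged cluster CQ
  updated: d(A,CQ)=87/2, d(CQ,H)=39, d(CQ,Y)=39, d(CQ,Z)=65/2
iteration 2: select H,Z (d=14); attach at lengths (7, 7); label the merged cluster HZ
  updated: d(A,HZ)=19, d(CQ,HZ)=143/4, d(HZ,Y)=87/2
iteration 3: select A,HZ (d=19); attach at lengths (19/2, 5/2); label the merged cluster AHZ
  updated: d(AHZ,CQ)=115/3, d(AHZ,Y)=142/3
iteration 4: select AHZ,CQ (d=115/3); attach at lengths (29/3, 44/3); label the merged cluster ACHQZ
  updated: d(ACHQZ,Y)=44
iteration 5: select ACHQZ,Y (d=44); attach at lengths (17/6, 22); label the merged cluster ACHQYZ
final tree: (((A:19/2,(H:7,Z:7):5/2):29/3,(C:9/2,Q:9/2):44/3):17/6,Y:22)
total length: 505/6

505/6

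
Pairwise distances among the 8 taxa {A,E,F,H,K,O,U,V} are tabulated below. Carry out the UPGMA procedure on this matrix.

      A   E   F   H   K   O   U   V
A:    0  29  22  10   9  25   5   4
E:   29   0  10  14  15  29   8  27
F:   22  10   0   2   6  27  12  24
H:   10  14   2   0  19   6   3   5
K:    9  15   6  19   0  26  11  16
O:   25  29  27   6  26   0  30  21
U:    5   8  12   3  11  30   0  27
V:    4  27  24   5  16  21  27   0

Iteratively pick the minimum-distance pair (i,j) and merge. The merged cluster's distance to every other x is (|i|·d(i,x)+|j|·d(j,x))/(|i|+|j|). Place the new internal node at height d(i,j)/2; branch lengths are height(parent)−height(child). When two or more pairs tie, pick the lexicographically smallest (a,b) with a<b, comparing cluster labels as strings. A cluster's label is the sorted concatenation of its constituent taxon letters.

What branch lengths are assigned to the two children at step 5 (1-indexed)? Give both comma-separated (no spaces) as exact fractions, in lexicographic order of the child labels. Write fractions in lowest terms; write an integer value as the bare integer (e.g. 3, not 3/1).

step 1: merge (F,H) at d=2; branch lengths F→1, H→1; new cluster FH
  updated: d(A,FH)=16, d(E,FH)=12, d(FH,K)=25/2, d(FH,O)=33/2, d(FH,U)=15/2, d(FH,V)=29/2
step 2: merge (A,V) at d=4; branch lengths A→2, V→2; new cluster AV
  updated: d(AV,E)=28, d(AV,FH)=61/4, d(AV,K)=25/2, d(AV,O)=23, d(AV,U)=16
step 3: merge (FH,U) at d=15/2; branch lengths FH→11/4, U→15/4; new cluster FHU
  updated: d(AV,FHU)=31/2, d(E,FHU)=32/3, d(FHU,K)=12, d(FHU,O)=21
step 4: merge (E,FHU) at d=32/3; branch lengths E→16/3, FHU→19/12; new cluster EFHU
  updated: d(AV,EFHU)=149/8, d(EFHU,K)=51/4, d(EFHU,O)=23
step 5: merge (AV,K) at d=25/2; branch lengths AV→17/4, K→25/4; new cluster AKV
  updated: d(AKV,EFHU)=50/3, d(AKV,O)=24
step 6: merge (AKV,EFHU) at d=50/3; branch lengths AKV→25/12, EFHU→3; new cluster AEFHKUV
  updated: d(AEFHKUV,O)=164/7
step 7: merge (AEFHKUV,O) at d=164/7; branch lengths AEFHKUV→71/21, O→82/7; new cluster AEFHKOUV
final tree: ((((A:2,V:2):17/4,K:25/4):25/12,(E:16/3,((F:1,H:1):11/4,U:15/4):19/12):3):71/21,O:82/7)
total length: 1052/21

17/4,25/4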